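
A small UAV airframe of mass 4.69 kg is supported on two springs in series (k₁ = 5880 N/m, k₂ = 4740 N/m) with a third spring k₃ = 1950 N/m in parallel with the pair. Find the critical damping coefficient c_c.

Series pair: k_s = k₁k₂/(k₁+k₂) = (5880)(4740)/(5880 + 4740) = 2624 N/m. In parallel with k₃: k_eq = 2624 + 1950 = 4574 N/m.
c_c = 2√(k_eq·m) = 2√(4574 × 4.69) = 2 × 146.5 = 292.9 N·s/m.

293 N·s/m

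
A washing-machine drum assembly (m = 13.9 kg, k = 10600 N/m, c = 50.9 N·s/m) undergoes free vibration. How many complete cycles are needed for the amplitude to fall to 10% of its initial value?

6 cycles

ζ = c/(2√(km)) = 50.9/(2√(10600 × 13.9)) = 50.9/767.7 = 0.06630.
Logarithmic decrement δ = 2πζ/√(1 − ζ²) = 2π × 0.06630/√(1 − 0.00440) = 0.4175.
x_n/x₀ = e^(−nδ) ≤ 0.1; take ln: n ≥ ln(1/0.1)/δ = 2.303/0.4175 = 5.515.
So 6 complete cycles are required.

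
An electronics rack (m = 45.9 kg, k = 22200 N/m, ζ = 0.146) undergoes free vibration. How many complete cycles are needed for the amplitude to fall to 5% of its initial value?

Logarithmic decrement δ = 2πζ/√(1 − ζ²) = 2π × 0.1460/√(1 − 0.0213) = 0.9273.
x_n/x₀ = e^(−nδ) ≤ 0.05; take ln: n ≥ ln(1/0.05)/δ = 2.996/0.9273 = 3.231.
So 4 complete cycles are required.

4 cycles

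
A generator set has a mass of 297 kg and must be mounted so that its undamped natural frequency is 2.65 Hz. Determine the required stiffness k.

ω_n = 2πf_n = 2π × 2.65 = 16.65 rad/s.
k = m·ω_n² = 297 × 16.65² = 297 × 277.2 = 82340 N/m.

82300 N/m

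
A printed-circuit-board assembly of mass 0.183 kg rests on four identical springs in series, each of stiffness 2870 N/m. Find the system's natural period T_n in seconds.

0.100 s

Series springs: 1/k_eq = 4/2870, so k_eq = 2870/4 = 717.5 N/m.
ω_n = √(k_eq/m) = √(717.5/0.183) = √3921 = 62.62 rad/s.
T_n = 2π/ω_n = 6.283/62.62 = 0.1003 s.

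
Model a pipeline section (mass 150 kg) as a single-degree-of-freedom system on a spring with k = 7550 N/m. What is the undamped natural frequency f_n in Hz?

ω_n = √(k/m) = √(7550/150) = √50.33 = 7.095 rad/s.
f_n = ω_n/(2π) = 7.095/6.283 = 1.129 Hz.

1.13 Hz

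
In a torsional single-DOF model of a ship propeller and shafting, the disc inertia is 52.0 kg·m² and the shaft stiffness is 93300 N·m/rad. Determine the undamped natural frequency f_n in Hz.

6.74 Hz

ω_n = √(k_t/J) = √(93300/52.0) = √1794 = 42.36 rad/s.
f_n = ω_n/(2π) = 42.36/6.283 = 6.742 Hz.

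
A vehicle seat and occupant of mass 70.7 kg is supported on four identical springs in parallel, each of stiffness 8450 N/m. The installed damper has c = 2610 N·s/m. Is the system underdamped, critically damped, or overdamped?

underdamped

Parallel springs add: k_eq = 4 × 8450 = 33800 N/m.
c_c = 2√(k_eq·m) = 3092 N·s/m; ζ = c/c_c = 2610/3092 = 0.844.
Since ζ < 1 the system is underdamped.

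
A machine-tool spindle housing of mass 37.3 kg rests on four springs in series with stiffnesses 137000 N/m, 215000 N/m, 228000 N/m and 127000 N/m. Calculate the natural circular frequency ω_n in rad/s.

33.3 rad/s

Series springs: 1/k_eq = 1/137000 + 1/215000 + 1/228000 + 1/127000 = 2.421×10^-5, so k_eq = 41300 N/m.
ω_n = √(k_eq/m) = √(41300/37.3) = √1107 = 33.28 rad/s.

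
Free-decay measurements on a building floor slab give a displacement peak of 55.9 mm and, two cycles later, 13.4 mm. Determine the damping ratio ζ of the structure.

0.113

Logarithmic decrement δ = (1/n)·ln(x₀/x_n) = (1/2)·ln(55.9/13.4) = (1/2)·ln(4.172) = 0.7142.
ζ = δ/√(4π² + δ²) = 0.7142/√(39.48 + 0.510) = 0.7142/6.324 = 0.1129.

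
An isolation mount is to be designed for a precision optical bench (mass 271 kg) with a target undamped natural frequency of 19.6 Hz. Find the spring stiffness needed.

ω_n = 2πf_n = 2π × 19.6 = 123.2 rad/s.
k = m·ω_n² = 271 × 123.2² = 271 × 15170 = 4110000 N/m.

4110000 N/m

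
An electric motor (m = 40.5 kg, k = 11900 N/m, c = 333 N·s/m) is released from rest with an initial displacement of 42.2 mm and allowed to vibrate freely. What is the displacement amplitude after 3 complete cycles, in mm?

ζ = c/(2√(km)) = 333/(2√(11900 × 40.5)) = 333/1388 = 0.2398.
Logarithmic decrement δ = 2πζ/√(1 − ζ²) = 2π × 0.2398/√(1 − 0.0575) = 1.552.
After n cycles, x_n/x₀ = e^(−nδ), so x_3 = 42.2 × e^(−3 × 1.552) = 42.2 × 0.009498 = 0.4008 mm.

0.401 mm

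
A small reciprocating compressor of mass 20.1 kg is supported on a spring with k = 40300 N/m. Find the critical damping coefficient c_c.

c_c = 2√(k·m) = 2√(40300 × 20.1) = 2 × 900.0 = 1800 N·s/m.

1800 N·s/m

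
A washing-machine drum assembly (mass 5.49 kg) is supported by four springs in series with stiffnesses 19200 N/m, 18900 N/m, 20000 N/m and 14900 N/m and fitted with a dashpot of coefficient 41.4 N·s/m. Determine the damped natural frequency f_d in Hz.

Series springs: 1/k_eq = 1/19200 + 1/18900 + 1/20000 + 1/14900 = 0.0002221, so k_eq = 4502 N/m.
ω_n = √(k_eq/m) = √(4502/5.49) = 28.64 rad/s.
Critical damping c_c = 2√(k_eq·m) = 2√(4502 × 5.49) = 314.4 N·s/m, so ζ = c/c_c = 41.4/314.4 = 0.1317.
ω_d = ω_n√(1 − ζ²) = 28.64 × √(1 − 0.0173) = 28.39 rad/s.
f_d = ω_d/(2π) = 4.518 Hz.

4.52 Hz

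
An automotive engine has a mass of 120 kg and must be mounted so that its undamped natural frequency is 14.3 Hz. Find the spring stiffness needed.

ω_n = 2πf_n = 2π × 14.3 = 89.85 rad/s.
k = m·ω_n² = 120 × 89.85² = 120 × 8073 = 968800 N/m.

969000 N/m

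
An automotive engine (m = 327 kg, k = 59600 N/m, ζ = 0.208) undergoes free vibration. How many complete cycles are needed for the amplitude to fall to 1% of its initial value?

4 cycles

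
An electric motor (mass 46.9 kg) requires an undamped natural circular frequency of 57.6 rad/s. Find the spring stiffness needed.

k = m·ω_n² = 46.9 × 57.60² = 46.9 × 3318 = 155600 N/m.

156000 N/m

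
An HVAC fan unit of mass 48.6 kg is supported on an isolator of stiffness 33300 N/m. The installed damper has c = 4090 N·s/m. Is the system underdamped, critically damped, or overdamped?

c_c = 2√(k·m) = 2544 N·s/m; ζ = c/c_c = 4090/2544 = 1.61.
Since ζ > 1 the system is overdamped.

overdamped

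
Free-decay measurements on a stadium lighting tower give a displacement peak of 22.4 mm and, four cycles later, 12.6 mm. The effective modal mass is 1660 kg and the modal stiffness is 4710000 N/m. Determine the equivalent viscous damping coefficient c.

4050 N·s/m

Logarithmic decrement δ = (1/n)·ln(x₀/x_n) = (1/4)·ln(22.4/12.6) = (1/4)·ln(1.778) = 0.1438.
ζ = δ/√(4π² + δ²) = 0.1438/√(39.48 + 0.0207) = 0.1438/6.285 = 0.02289.
c = ζ · 2√(km) = 0.02289 × 2√(4710000 × 1660) = 0.02289 × 176800 = 4047 N·s/m.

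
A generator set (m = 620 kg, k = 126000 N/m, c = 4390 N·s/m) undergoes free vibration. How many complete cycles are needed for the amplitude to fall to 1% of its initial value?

ζ = c/(2√(km)) = 4390/(2√(126000 × 620)) = 4390/17680 = 0.2483.
Logarithmic decrement δ = 2πζ/√(1 − ζ²) = 2π × 0.2483/√(1 − 0.0617) = 1.611.
x_n/x₀ = e^(−nδ) ≤ 0.01; take ln: n ≥ ln(1/0.01)/δ = 4.605/1.611 = 2.859.
So 3 complete cycles are required.

3 cycles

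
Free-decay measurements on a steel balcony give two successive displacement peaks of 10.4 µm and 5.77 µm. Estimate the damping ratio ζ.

0.0934

Logarithmic decrement δ = (1/n)·ln(x₀/x_n) = (1/1)·ln(10.4/5.77) = (1/1)·ln(1.802) = 0.5891.
ζ = δ/√(4π² + δ²) = 0.5891/√(39.48 + 0.347) = 0.5891/6.311 = 0.09335.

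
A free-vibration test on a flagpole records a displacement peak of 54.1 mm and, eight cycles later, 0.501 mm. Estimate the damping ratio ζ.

Logarithmic decrement δ = (1/n)·ln(x₀/x_n) = (1/8)·ln(54.1/0.501) = (1/8)·ln(108.0) = 0.5852.
ζ = δ/√(4π² + δ²) = 0.5852/√(39.48 + 0.343) = 0.5852/6.310 = 0.09274.

0.0927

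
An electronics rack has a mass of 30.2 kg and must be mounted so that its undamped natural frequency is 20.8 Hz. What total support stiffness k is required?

516000 N/m

ω_n = 2πf_n = 2π × 20.8 = 130.7 rad/s.
k = m·ω_n² = 30.2 × 130.7² = 30.2 × 17080 = 515800 N/m.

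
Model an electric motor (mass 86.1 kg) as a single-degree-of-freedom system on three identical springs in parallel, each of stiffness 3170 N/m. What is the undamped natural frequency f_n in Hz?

Parallel springs add: k_eq = 3 × 3170 = 9510 N/m.
ω_n = √(k_eq/m) = √(9510/86.1) = √110.5 = 10.51 rad/s.
f_n = ω_n/(2π) = 10.51/6.283 = 1.673 Hz.

1.67 Hz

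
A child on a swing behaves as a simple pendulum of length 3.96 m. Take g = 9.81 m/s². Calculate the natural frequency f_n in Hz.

For a simple pendulum ω_n = √(g/L) = √(9.81/3.96) = √2.477 = 1.574 rad/s.
f_n = ω_n/(2π) = 1.574/6.283 = 0.2505 Hz.

0.250 Hz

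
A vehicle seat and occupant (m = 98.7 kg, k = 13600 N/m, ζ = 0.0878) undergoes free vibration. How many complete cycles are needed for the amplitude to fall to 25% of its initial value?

3 cycles

Logarithmic decrement δ = 2πζ/√(1 − ζ²) = 2π × 0.08780/√(1 − 0.00771) = 0.5538.
x_n/x₀ = e^(−nδ) ≤ 0.25; take ln: n ≥ ln(1/0.25)/δ = 1.386/0.5538 = 2.503.
So 3 complete cycles are required.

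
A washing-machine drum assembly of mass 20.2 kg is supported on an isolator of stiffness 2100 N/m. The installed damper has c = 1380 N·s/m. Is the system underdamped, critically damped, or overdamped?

overdamped

c_c = 2√(k·m) = 411.9 N·s/m; ζ = c/c_c = 1380/411.9 = 3.35.
Since ζ > 1 the system is overdamped.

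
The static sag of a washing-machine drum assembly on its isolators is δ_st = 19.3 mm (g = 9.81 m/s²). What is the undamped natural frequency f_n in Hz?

ω_n = √(g/δ_st) = √(9.81/0.0193) = √508.3 = 22.55 rad/s.
f_n = ω_n/(2π) = 22.55/6.283 = 3.588 Hz.

3.59 Hz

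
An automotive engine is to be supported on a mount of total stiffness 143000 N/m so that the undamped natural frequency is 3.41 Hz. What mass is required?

312 kg

ω_n = 2πf_n = 2π × 3.41 = 21.43 rad/s.
m = k/ω_n² = 143000/21.43² = 143000/459.1 = 311.5 kg.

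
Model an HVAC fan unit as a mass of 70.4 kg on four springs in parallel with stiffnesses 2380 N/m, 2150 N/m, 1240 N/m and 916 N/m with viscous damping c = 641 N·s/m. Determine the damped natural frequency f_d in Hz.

1.37 Hz

Parallel springs add: k_eq = 2380 + 2150 + 1240 + 916 = 6686 N/m.
ω_n = √(k_eq/m) = √(6686/70.4) = 9.745 rad/s.
Critical damping c_c = 2√(k_eq·m) = 2√(6686 × 70.4) = 1372 N·s/m, so ζ = c/c_c = 641/1372 = 0.4672.
ω_d = ω_n√(1 − ζ²) = 9.745 × √(1 − 0.218) = 8.617 rad/s.
f_d = ω_d/(2π) = 1.371 Hz.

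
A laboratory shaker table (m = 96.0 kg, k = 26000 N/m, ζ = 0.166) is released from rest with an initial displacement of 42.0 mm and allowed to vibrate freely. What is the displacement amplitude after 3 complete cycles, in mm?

1.76 mm

Logarithmic decrement δ = 2πζ/√(1 − ζ²) = 2π × 0.1660/√(1 − 0.0276) = 1.058.
After n cycles, x_n/x₀ = e^(−nδ), so x_3 = 42.0 × e^(−3 × 1.058) = 42.0 × 0.04188 = 1.759 mm.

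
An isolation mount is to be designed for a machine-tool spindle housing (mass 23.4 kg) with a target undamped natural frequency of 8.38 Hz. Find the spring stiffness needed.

64900 N/m

ω_n = 2πf_n = 2π × 8.38 = 52.65 rad/s.
k = m·ω_n² = 23.4 × 52.65² = 23.4 × 2772 = 64870 N/m.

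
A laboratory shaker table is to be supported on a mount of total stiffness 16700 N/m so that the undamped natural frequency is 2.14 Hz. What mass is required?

ω_n = 2πf_n = 2π × 2.14 = 13.45 rad/s.
m = k/ω_n² = 16700/13.45² = 16700/180.8 = 92.37 kg.

92.4 kg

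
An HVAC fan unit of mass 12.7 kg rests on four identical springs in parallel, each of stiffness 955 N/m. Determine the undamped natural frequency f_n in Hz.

Parallel springs add: k_eq = 4 × 955 = 3820 N/m.
ω_n = √(k_eq/m) = √(3820/12.7) = √300.8 = 17.34 rad/s.
f_n = ω_n/(2π) = 17.34/6.283 = 2.760 Hz.

2.76 Hz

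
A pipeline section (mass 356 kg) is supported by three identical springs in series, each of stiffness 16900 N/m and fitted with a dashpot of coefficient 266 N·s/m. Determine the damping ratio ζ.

Series springs: 1/k_eq = 3/16900, so k_eq = 16900/3 = 5633 N/m.
ω_n = √(k_eq/m) = √(5633/356) = 3.978 rad/s.
Critical damping c_c = 2√(k_eq·m) = 2√(5633 × 356) = 2832 N·s/m, so ζ = c/c_c = 266/2832 = 0.09392.

0.0939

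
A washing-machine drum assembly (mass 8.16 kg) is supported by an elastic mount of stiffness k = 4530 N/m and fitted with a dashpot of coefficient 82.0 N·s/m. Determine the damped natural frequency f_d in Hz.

3.66 Hz

ω_n = √(k/m) = √(4530/8.16) = 23.56 rad/s.
Critical damping c_c = 2√(k·m) = 2√(4530 × 8.16) = 384.5 N·s/m, so ζ = c/c_c = 82.0/384.5 = 0.2133.
ω_d = ω_n√(1 − ζ²) = 23.56 × √(1 − 0.0455) = 23.02 rad/s.
f_d = ω_d/(2π) = 3.664 Hz.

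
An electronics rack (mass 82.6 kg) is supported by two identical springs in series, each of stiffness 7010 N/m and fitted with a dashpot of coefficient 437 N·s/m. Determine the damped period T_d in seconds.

Series springs: 1/k_eq = 2/7010, so k_eq = 7010/2 = 3505 N/m.
ω_n = √(k_eq/m) = √(3505/82.6) = 6.514 rad/s.
Critical damping c_c = 2√(k_eq·m) = 2√(3505 × 82.6) = 1076 N·s/m, so ζ = c/c_c = 437/1076 = 0.4061.
ω_d = ω_n√(1 − ζ²) = 6.514 × √(1 − 0.165) = 5.953 rad/s.
T_d = 2π/ω_d = 1.055 s.

1.06 s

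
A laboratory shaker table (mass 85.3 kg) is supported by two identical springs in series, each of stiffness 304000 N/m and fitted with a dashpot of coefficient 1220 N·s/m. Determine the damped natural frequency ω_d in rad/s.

Series springs: 1/k_eq = 2/304000, so k_eq = 304000/2 = 152000 N/m.
ω_n = √(k_eq/m) = √(152000/85.3) = 42.21 rad/s.
Critical damping c_c = 2√(k_eq·m) = 2√(152000 × 85.3) = 7202 N·s/m, so ζ = c/c_c = 1220/7202 = 0.1694.
ω_d = ω_n√(1 − ζ²) = 42.21 × √(1 − 0.0287) = 41.60 rad/s.

41.6 rad/s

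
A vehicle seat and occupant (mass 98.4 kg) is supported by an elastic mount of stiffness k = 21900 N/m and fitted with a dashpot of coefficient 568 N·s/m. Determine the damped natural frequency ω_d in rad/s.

14.6 rad/s

ω_n = √(k/m) = √(21900/98.4) = 14.92 rad/s.
Critical damping c_c = 2√(k·m) = 2√(21900 × 98.4) = 2936 N·s/m, so ζ = c/c_c = 568/2936 = 0.1935.
ω_d = ω_n√(1 − ζ²) = 14.92 × √(1 − 0.0374) = 14.64 rad/s.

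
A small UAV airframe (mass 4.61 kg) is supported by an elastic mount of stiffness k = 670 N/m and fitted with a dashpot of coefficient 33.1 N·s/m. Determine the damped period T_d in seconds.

0.546 s

ω_n = √(k/m) = √(670.0/4.61) = 12.06 rad/s.
Critical damping c_c = 2√(k·m) = 2√(670.0 × 4.61) = 111.2 N·s/m, so ζ = c/c_c = 33.1/111.2 = 0.2978.
ω_d = ω_n√(1 − ζ²) = 12.06 × √(1 − 0.0887) = 11.51 rad/s.
T_d = 2π/ω_d = 0.5460 s.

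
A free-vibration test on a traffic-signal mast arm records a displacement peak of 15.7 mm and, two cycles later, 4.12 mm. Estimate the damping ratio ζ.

0.106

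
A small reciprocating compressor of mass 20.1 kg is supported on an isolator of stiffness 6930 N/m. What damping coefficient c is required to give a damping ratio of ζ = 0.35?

c_c = 2√(k·m) = 2√(6930 × 20.1) = 746.4 N·s/m.
c = ζ·c_c = 0.35 × 746.4 = 261.3 N·s/m.

261 N·s/m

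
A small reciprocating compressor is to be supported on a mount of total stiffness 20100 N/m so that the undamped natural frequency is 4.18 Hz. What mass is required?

ω_n = 2πf_n = 2π × 4.18 = 26.26 rad/s.
m = k/ω_n² = 20100/26.26² = 20100/689.8 = 29.14 kg.

29.1 kg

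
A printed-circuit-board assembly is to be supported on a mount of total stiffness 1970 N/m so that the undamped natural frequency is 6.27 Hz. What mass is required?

1.27 kg

ω_n = 2πf_n = 2π × 6.27 = 39.40 rad/s.
m = k/ω_n² = 1970/39.40² = 1970/1552 = 1.269 kg.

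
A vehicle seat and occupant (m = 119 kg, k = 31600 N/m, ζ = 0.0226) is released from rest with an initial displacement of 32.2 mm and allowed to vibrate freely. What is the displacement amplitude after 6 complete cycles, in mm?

Logarithmic decrement δ = 2πζ/√(1 − ζ²) = 2π × 0.02260/√(1 − 0.000511) = 0.1420.
After n cycles, x_n/x₀ = e^(−nδ), so x_6 = 32.2 × e^(−6 × 0.1420) = 32.2 × 0.4265 = 13.73 mm.

13.7 mm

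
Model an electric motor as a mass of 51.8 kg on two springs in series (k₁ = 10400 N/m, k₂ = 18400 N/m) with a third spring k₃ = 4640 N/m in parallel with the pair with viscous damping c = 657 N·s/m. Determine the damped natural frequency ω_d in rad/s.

13.3 rad/s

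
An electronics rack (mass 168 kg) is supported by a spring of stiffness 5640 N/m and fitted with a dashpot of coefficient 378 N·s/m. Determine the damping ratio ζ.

0.194

ω_n = √(k/m) = √(5640/168) = 5.794 rad/s.
Critical damping c_c = 2√(k·m) = 2√(5640 × 168) = 1947 N·s/m, so ζ = c/c_c = 378/1947 = 0.1942.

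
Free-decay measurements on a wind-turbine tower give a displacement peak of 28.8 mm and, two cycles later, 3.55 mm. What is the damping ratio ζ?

0.164

Logarithmic decrement δ = (1/n)·ln(x₀/x_n) = (1/2)·ln(28.8/3.55) = (1/2)·ln(8.113) = 1.047.
ζ = δ/√(4π² + δ²) = 1.047/√(39.48 + 1.10) = 1.047/6.370 = 0.1643.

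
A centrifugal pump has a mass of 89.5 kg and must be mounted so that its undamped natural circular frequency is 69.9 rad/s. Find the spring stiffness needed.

437000 N/m

k = m·ω_n² = 89.5 × 69.90² = 89.5 × 4886 = 437300 N/m.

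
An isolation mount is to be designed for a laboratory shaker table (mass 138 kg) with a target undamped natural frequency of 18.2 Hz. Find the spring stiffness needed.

ω_n = 2πf_n = 2π × 18.2 = 114.4 rad/s.
k = m·ω_n² = 138 × 114.4² = 138 × 13080 = 1805000 N/m.

1800000 N/m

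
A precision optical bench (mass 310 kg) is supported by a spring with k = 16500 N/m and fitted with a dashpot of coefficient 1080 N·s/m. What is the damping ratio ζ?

0.239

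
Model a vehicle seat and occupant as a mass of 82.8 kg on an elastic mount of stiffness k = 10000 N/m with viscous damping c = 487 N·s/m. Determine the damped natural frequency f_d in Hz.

ω_n = √(k/m) = √(10000/82.8) = 10.99 rad/s.
Critical damping c_c = 2√(k·m) = 2√(10000 × 82.8) = 1820 N·s/m, so ζ = c/c_c = 487/1820 = 0.2676.
ω_d = ω_n√(1 − ζ²) = 10.99 × √(1 − 0.0716) = 10.59 rad/s.
f_d = ω_d/(2π) = 1.685 Hz.

1.69 Hz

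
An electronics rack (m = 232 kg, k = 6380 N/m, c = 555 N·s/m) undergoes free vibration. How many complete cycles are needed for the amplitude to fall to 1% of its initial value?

ζ = c/(2√(km)) = 555/(2√(6380 × 232)) = 555/2433 = 0.2281.
Logarithmic decrement δ = 2πζ/√(1 − ζ²) = 2π × 0.2281/√(1 − 0.0520) = 1.472.
x_n/x₀ = e^(−nδ) ≤ 0.01; take ln: n ≥ ln(1/0.01)/δ = 4.605/1.472 = 3.129.
So 4 complete cycles are required.

4 cycles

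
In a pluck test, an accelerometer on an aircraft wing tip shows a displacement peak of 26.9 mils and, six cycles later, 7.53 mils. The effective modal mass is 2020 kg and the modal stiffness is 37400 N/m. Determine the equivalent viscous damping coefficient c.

Logarithmic decrement δ = (1/n)·ln(x₀/x_n) = (1/6)·ln(26.9/7.53) = (1/6)·ln(3.572) = 0.2122.
ζ = δ/√(4π² + δ²) = 0.2122/√(39.48 + 0.0450) = 0.2122/6.287 = 0.03375.
c = ζ · 2√(km) = 0.03375 × 2√(37400 × 2020) = 0.03375 × 17380 = 586.8 N·s/m.

587 N·s/m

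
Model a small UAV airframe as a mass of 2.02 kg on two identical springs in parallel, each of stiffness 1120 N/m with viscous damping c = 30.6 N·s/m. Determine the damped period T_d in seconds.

0.194 s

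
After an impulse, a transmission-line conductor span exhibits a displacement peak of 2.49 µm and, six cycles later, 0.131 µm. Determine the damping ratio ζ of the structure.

Logarithmic decrement δ = (1/n)·ln(x₀/x_n) = (1/6)·ln(2.49/0.131) = (1/6)·ln(19.01) = 0.4908.
ζ = δ/√(4π² + δ²) = 0.4908/√(39.48 + 0.241) = 0.4908/6.302 = 0.07788.

0.0779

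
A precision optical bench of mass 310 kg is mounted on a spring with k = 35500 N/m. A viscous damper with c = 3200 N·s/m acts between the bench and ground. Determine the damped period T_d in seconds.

ω_n = √(k/m) = √(35500/310) = 10.70 rad/s.
Critical damping c_c = 2√(k·m) = 2√(35500 × 310) = 6635 N·s/m, so ζ = c/c_c = 3200/6635 = 0.4823.
ω_d = ω_n√(1 − ζ²) = 10.70 × √(1 − 0.233) = 9.374 rad/s.
T_d = 2π/ω_d = 0.6703 s.

0.670 s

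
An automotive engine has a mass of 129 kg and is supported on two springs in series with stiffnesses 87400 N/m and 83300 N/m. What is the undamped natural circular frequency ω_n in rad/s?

Series springs: 1/k_eq = 1/87400 + 1/83300 = 2.345×10^-5, so k_eq = 42650 N/m.
ω_n = √(k_eq/m) = √(42650/129) = √330.6 = 18.18 rad/s.

18.2 rad/s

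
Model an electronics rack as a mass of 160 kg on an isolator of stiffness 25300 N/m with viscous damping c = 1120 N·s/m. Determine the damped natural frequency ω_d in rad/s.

ω_n = √(k/m) = √(25300/160) = 12.57 rad/s.
Critical damping c_c = 2√(k·m) = 2√(25300 × 160) = 4024 N·s/m, so ζ = c/c_c = 1120/4024 = 0.2783.
ω_d = ω_n√(1 − ζ²) = 12.57 × √(1 − 0.0775) = 12.08 rad/s.

12.1 rad/s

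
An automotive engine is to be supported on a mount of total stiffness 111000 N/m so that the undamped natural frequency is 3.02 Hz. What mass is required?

ω_n = 2πf_n = 2π × 3.02 = 18.98 rad/s.
m = k/ω_n² = 111000/18.98² = 111000/360.1 = 308.3 kg.

308 kg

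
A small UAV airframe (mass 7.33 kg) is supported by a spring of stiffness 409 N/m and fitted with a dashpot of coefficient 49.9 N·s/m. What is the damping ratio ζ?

ω_n = √(k/m) = √(409.0/7.33) = 7.470 rad/s.
Critical damping c_c = 2√(k·m) = 2√(409.0 × 7.33) = 109.5 N·s/m, so ζ = c/c_c = 49.9/109.5 = 0.4557.

0.456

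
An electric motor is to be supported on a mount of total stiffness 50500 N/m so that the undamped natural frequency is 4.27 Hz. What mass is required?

70.2 kg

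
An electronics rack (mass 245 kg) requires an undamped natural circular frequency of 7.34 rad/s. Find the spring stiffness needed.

k = m·ω_n² = 245 × 7.340² = 245 × 53.88 = 13200 N/m.

13200 N/m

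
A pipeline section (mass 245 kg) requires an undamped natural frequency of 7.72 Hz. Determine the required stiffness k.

576000 N/m

ω_n = 2πf_n = 2π × 7.72 = 48.51 rad/s.
k = m·ω_n² = 245 × 48.51² = 245 × 2353 = 576400 N/m.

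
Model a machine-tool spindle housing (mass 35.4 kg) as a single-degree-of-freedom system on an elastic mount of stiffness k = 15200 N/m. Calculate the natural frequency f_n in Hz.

3.30 Hz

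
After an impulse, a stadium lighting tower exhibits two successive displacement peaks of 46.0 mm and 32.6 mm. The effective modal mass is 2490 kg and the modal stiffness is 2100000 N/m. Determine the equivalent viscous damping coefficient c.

7910 N·s/m

Logarithmic decrement δ = (1/n)·ln(x₀/x_n) = (1/1)·ln(46.0/32.6) = (1/1)·ln(1.411) = 0.3443.
ζ = δ/√(4π² + δ²) = 0.3443/√(39.48 + 0.119) = 0.3443/6.293 = 0.05472.
c = ζ · 2√(km) = 0.05472 × 2√(2100000 × 2490) = 0.05472 × 144600 = 7914 N·s/m.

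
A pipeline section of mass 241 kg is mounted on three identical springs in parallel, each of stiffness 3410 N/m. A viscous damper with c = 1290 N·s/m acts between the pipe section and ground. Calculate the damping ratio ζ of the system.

0.411

Parallel springs add: k_eq = 3 × 3410 = 10230 N/m.
ω_n = √(k_eq/m) = √(10230/241) = 6.515 rad/s.
Critical damping c_c = 2√(k_eq·m) = 2√(10230 × 241) = 3140 N·s/m, so ζ = c/c_c = 1290/3140 = 0.4108.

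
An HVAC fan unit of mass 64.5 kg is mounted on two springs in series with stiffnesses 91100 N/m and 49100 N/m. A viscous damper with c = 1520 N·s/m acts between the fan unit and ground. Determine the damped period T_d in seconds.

0.333 s

Series springs: 1/k_eq = 1/91100 + 1/49100 = 3.134×10^-5, so k_eq = 31900 N/m.
ω_n = √(k_eq/m) = √(31900/64.5) = 22.24 rad/s.
Critical damping c_c = 2√(k_eq·m) = 2√(31900 × 64.5) = 2869 N·s/m, so ζ = c/c_c = 1520/2869 = 0.5298.
ω_d = ω_n√(1 − ζ²) = 22.24 × √(1 − 0.281) = 18.86 rad/s.
T_d = 2π/ω_d = 0.3331 s.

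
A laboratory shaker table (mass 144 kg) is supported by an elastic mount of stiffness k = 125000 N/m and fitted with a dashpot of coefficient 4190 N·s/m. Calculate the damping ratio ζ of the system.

ω_n = √(k/m) = √(125000/144) = 29.46 rad/s.
Critical damping c_c = 2√(k·m) = 2√(125000 × 144) = 8485 N·s/m, so ζ = c/c_c = 4190/8485 = 0.4938.

0.494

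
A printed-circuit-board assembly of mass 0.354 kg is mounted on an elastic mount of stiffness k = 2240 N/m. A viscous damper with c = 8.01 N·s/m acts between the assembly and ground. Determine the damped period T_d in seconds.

ω_n = √(k/m) = √(2240/0.354) = 79.55 rad/s.
Critical damping c_c = 2√(k·m) = 2√(2240 × 0.354) = 56.32 N·s/m, so ζ = c/c_c = 8.01/56.32 = 0.1422.
ω_d = ω_n√(1 − ζ²) = 79.55 × √(1 − 0.0202) = 78.74 rad/s.
T_d = 2π/ω_d = 0.07980 s.

0.0798 s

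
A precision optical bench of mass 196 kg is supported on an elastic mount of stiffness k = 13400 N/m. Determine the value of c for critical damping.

c_c = 2√(k·m) = 2√(13400 × 196) = 2 × 1621 = 3241 N·s/m.

3240 N·s/m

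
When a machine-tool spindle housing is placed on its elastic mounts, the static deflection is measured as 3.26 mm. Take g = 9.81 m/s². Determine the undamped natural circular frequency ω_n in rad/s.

ω_n = √(g/δ_st) = √(9.81/0.00326) = √3009 = 54.86 rad/s.

54.9 rad/s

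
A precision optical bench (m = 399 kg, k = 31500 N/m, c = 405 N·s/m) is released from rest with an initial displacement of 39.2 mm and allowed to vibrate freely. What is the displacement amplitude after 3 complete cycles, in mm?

ζ = c/(2√(km)) = 405/(2√(31500 × 399)) = 405/7090 = 0.05712.
Logarithmic decrement δ = 2πζ/√(1 − ζ²) = 2π × 0.05712/√(1 − 0.00326) = 0.3595.
After n cycles, x_n/x₀ = e^(−nδ), so x_3 = 39.2 × e^(−3 × 0.3595) = 39.2 × 0.3401 = 13.33 mm.

13.3 mm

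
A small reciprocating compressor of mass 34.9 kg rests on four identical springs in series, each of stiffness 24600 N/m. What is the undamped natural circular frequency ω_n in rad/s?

Series springs: 1/k_eq = 4/24600, so k_eq = 24600/4 = 6150 N/m.
ω_n = √(k_eq/m) = √(6150/34.9) = √176.2 = 13.27 rad/s.

13.3 rad/s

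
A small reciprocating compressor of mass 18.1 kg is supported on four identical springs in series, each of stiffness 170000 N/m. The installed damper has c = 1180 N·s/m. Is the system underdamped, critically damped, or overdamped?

Series springs: 1/k_eq = 4/170000, so k_eq = 170000/4 = 42500 N/m.
c_c = 2√(k_eq·m) = 1754 N·s/m; ζ = c/c_c = 1180/1754 = 0.673.
Since ζ < 1 the system is underdamped.

underdamped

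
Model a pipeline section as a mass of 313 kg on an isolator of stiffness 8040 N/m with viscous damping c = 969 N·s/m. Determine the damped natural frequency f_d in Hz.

0.768 Hz

ω_n = √(k/m) = √(8040/313) = 5.068 rad/s.
Critical damping c_c = 2√(k·m) = 2√(8040 × 313) = 3173 N·s/m, so ζ = c/c_c = 969/3173 = 0.3054.
ω_d = ω_n√(1 − ζ²) = 5.068 × √(1 − 0.0933) = 4.826 rad/s.
f_d = ω_d/(2π) = 0.7681 Hz.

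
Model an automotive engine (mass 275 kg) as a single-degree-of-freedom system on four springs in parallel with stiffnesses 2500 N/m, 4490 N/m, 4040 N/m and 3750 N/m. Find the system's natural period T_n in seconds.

0.857 s

Parallel springs add: k_eq = 2500 + 4490 + 4040 + 3750 = 14780 N/m.
ω_n = √(k_eq/m) = √(14780/275) = √53.75 = 7.331 rad/s.
T_n = 2π/ω_n = 6.283/7.331 = 0.8571 s.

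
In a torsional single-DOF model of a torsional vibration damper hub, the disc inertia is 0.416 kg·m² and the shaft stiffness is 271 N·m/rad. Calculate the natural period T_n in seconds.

ω_n = √(k_t/J) = √(271/0.416) = √651.4 = 25.52 rad/s.
T_n = 2π/ω_n = 6.283/25.52 = 0.2462 s.

0.246 s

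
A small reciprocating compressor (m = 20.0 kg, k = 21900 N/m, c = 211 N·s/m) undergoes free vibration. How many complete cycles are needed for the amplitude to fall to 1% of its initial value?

5 cycles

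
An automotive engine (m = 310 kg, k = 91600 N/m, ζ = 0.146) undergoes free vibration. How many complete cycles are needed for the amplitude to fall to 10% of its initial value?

Logarithmic decrement δ = 2πζ/√(1 − ζ²) = 2π × 0.1460/√(1 − 0.0213) = 0.9273.
x_n/x₀ = e^(−nδ) ≤ 0.1; take ln: n ≥ ln(1/0.1)/δ = 2.303/0.9273 = 2.483.
So 3 complete cycles are required.

3 cycles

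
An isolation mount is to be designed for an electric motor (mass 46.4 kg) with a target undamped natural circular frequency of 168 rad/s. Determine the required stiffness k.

k = m·ω_n² = 46.4 × 168.0² = 46.4 × 28220 = 1310000 N/m.

1310000 N/m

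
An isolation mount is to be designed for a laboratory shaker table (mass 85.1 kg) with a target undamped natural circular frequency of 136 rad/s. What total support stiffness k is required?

k = m·ω_n² = 85.1 × 136.0² = 85.1 × 18500 = 1574000 N/m.

1570000 N/m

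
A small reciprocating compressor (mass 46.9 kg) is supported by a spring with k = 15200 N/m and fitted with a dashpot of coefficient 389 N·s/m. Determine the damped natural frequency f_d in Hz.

ω_n = √(k/m) = √(15200/46.9) = 18.00 rad/s.
Critical damping c_c = 2√(k·m) = 2√(15200 × 46.9) = 1689 N·s/m, so ζ = c/c_c = 389/1689 = 0.2304.
ω_d = ω_n√(1 − ζ²) = 18.00 × √(1 − 0.0531) = 17.52 rad/s.
f_d = ω_d/(2π) = 2.788 Hz.

2.79 Hz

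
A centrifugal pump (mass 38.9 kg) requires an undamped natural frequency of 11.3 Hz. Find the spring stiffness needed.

196000 N/m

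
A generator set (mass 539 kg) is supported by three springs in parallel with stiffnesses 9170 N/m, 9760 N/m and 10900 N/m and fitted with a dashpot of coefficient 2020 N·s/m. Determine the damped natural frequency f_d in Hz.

1.15 Hz

Parallel springs add: k_eq = 9170 + 9760 + 10900 = 29830 N/m.
ω_n = √(k_eq/m) = √(29830/539) = 7.439 rad/s.
Critical damping c_c = 2√(k_eq·m) = 2√(29830 × 539) = 8020 N·s/m, so ζ = c/c_c = 2020/8020 = 0.2519.
ω_d = ω_n√(1 − ζ²) = 7.439 × √(1 − 0.0634) = 7.199 rad/s.
f_d = ω_d/(2π) = 1.146 Hz.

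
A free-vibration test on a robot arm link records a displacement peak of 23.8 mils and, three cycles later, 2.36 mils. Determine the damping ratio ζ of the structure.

0.122

Logarithmic decrement δ = (1/n)·ln(x₀/x_n) = (1/3)·ln(23.8/2.36) = (1/3)·ln(10.08) = 0.7703.
ζ = δ/√(4π² + δ²) = 0.7703/√(39.48 + 0.593) = 0.7703/6.330 = 0.1217.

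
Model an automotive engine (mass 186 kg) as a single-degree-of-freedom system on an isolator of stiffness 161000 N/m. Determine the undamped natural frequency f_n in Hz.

4.68 Hz

ω_n = √(k/m) = √(161000/186) = √865.6 = 29.42 rad/s.
f_n = ω_n/(2π) = 29.42/6.283 = 4.682 Hz.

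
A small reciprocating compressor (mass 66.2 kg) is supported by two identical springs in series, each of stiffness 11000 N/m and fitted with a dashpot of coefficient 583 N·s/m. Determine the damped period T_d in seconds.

Series springs: 1/k_eq = 2/11000, so k_eq = 11000/2 = 5500 N/m.
ω_n = √(k_eq/m) = √(5500/66.2) = 9.115 rad/s.
Critical damping c_c = 2√(k_eq·m) = 2√(5500 × 66.2) = 1207 N·s/m, so ζ = c/c_c = 583/1207 = 0.4831.
ω_d = ω_n√(1 − ζ²) = 9.115 × √(1 − 0.233) = 7.981 rad/s.
T_d = 2π/ω_d = 0.7873 s.

0.787 s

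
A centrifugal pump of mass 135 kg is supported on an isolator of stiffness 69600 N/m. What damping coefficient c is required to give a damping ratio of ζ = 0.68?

c_c = 2√(k·m) = 2√(69600 × 135) = 6131 N·s/m.
c = ζ·c_c = 0.68 × 6131 = 4169 N·s/m.

4170 N·s/m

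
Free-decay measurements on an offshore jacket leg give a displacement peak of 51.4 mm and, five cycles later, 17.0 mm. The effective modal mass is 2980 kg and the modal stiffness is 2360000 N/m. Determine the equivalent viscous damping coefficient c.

5900 N·s/m

Logarithmic decrement δ = (1/n)·ln(x₀/x_n) = (1/5)·ln(51.4/17.0) = (1/5)·ln(3.024) = 0.2213.
ζ = δ/√(4π² + δ²) = 0.2213/√(39.48 + 0.0490) = 0.2213/6.287 = 0.03520.
c = ζ · 2√(km) = 0.03520 × 2√(2360000 × 2980) = 0.03520 × 167700 = 5903 N·s/m.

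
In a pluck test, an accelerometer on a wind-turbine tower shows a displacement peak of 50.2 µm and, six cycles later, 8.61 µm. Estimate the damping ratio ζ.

Logarithmic decrement δ = (1/n)·ln(x₀/x_n) = (1/6)·ln(50.2/8.61) = (1/6)·ln(5.830) = 0.2938.
ζ = δ/√(4π² + δ²) = 0.2938/√(39.48 + 0.0863) = 0.2938/6.290 = 0.04672.

0.0467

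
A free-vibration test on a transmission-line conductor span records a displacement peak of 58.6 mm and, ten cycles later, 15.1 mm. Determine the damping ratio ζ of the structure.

Logarithmic decrement δ = (1/n)·ln(x₀/x_n) = (1/10)·ln(58.6/15.1) = (1/10)·ln(3.881) = 0.1356.
ζ = δ/√(4π² + δ²) = 0.1356/√(39.48 + 0.0184) = 0.1356/6.285 = 0.02158.

0.0216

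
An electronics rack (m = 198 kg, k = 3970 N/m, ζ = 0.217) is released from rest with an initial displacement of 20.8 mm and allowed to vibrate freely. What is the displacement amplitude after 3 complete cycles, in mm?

Logarithmic decrement δ = 2πζ/√(1 − ζ²) = 2π × 0.2170/√(1 − 0.0471) = 1.397.
After n cycles, x_n/x₀ = e^(−nδ), so x_3 = 20.8 × e^(−3 × 1.397) = 20.8 × 0.01514 = 0.3150 mm.

0.315 mm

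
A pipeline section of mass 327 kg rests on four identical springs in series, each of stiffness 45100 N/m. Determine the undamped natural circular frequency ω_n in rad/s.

5.87 rad/s

Series springs: 1/k_eq = 4/45100, so k_eq = 45100/4 = 11280 N/m.
ω_n = √(k_eq/m) = √(11280/327) = √34.48 = 5.872 rad/s.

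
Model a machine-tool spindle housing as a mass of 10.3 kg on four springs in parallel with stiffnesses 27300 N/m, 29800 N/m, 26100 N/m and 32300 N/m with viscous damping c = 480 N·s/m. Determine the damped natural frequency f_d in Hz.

16.4 Hz

Parallel springs add: k_eq = 27300 + 29800 + 26100 + 32300 = 115500 N/m.
ω_n = √(k_eq/m) = √(115500/10.3) = 105.9 rad/s.
Critical damping c_c = 2√(k_eq·m) = 2√(115500 × 10.3) = 2181 N·s/m, so ζ = c/c_c = 480/2181 = 0.2200.
ω_d = ω_n√(1 − ζ²) = 105.9 × √(1 − 0.0484) = 103.3 rad/s.
f_d = ω_d/(2π) = 16.44 Hz.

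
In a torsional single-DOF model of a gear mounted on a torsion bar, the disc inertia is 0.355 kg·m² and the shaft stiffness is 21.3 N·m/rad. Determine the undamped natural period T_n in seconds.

0.811 s

ω_n = √(k_t/J) = √(21.3/0.355) = √60.00 = 7.746 rad/s.
T_n = 2π/ω_n = 6.283/7.746 = 0.8112 s.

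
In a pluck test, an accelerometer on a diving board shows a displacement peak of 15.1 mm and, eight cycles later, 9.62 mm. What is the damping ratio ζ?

Logarithmic decrement δ = (1/n)·ln(x₀/x_n) = (1/8)·ln(15.1/9.62) = (1/8)·ln(1.570) = 0.05636.
ζ = δ/√(4π² + δ²) = 0.05636/√(39.48 + 0.00318) = 0.05636/6.283 = 0.008969.

0.00897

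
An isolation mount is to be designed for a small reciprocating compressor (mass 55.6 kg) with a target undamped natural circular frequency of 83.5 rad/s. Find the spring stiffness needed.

k = m·ω_n² = 55.6 × 83.50² = 55.6 × 6972 = 387700 N/m.

388000 N/m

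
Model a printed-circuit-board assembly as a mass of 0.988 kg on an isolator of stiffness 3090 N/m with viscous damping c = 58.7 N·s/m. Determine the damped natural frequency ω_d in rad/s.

ω_n = √(k/m) = √(3090/0.988) = 55.92 rad/s.
Critical damping c_c = 2√(k·m) = 2√(3090 × 0.988) = 110.5 N·s/m, so ζ = c/c_c = 58.7/110.5 = 0.5312.
ω_d = ω_n√(1 − ζ²) = 55.92 × √(1 − 0.282) = 47.38 rad/s.

47.4 rad/s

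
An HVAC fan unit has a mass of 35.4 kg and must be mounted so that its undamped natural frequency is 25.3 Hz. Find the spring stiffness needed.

895000 N/m

ω_n = 2πf_n = 2π × 25.3 = 159.0 rad/s.
k = m·ω_n² = 35.4 × 159.0² = 35.4 × 25270 = 894500 N/m.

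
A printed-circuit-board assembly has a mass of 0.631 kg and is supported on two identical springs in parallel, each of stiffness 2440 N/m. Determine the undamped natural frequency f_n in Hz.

14.0 Hz

Parallel springs add: k_eq = 2 × 2440 = 4880 N/m.
ω_n = √(k_eq/m) = √(4880/0.631) = √7734 = 87.94 rad/s.
f_n = ω_n/(2π) = 87.94/6.283 = 14.00 Hz.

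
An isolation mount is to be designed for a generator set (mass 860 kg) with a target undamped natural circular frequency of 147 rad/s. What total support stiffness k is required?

18600000 N/m

k = m·ω_n² = 860 × 147.0² = 860 × 21610 = 18580000 N/m.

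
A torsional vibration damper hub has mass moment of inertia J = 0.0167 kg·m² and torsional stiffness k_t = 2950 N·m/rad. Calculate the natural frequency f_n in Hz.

66.9 Hz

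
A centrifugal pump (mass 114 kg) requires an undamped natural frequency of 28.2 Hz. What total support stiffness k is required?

3580000 N/m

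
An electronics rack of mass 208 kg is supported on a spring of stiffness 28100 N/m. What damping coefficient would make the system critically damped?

c_c = 2√(k·m) = 2√(28100 × 208) = 2 × 2418 = 4835 N·s/m.

4840 N·s/m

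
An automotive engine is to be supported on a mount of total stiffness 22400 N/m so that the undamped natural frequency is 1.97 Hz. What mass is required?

146 kg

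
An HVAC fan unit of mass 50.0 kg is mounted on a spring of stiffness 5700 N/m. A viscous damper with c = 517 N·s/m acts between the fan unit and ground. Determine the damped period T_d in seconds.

0.673 s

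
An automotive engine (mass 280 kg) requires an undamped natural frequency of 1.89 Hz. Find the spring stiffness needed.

39500 N/m

ω_n = 2πf_n = 2π × 1.89 = 11.88 rad/s.
k = m·ω_n² = 280 × 11.88² = 280 × 141.0 = 39490 N/m.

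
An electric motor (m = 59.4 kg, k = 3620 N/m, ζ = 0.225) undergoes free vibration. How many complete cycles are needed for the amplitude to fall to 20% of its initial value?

Logarithmic decrement δ = 2πζ/√(1 − ζ²) = 2π × 0.2250/√(1 − 0.0506) = 1.451.
x_n/x₀ = e^(−nδ) ≤ 0.2; take ln: n ≥ ln(1/0.2)/δ = 1.609/1.451 = 1.109.
So 2 complete cycles are required.

2 cycles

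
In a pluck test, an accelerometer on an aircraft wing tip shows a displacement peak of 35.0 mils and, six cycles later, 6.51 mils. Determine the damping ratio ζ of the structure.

0.0446

Logarithmic decrement δ = (1/n)·ln(x₀/x_n) = (1/6)·ln(35.0/6.51) = (1/6)·ln(5.376) = 0.2803.
ζ = δ/√(4π² + δ²) = 0.2803/√(39.48 + 0.0786) = 0.2803/6.289 = 0.04457.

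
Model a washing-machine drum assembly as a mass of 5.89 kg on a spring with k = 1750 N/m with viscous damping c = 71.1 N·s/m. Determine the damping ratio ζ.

0.350

ω_n = √(k/m) = √(1750/5.89) = 17.24 rad/s.
Critical damping c_c = 2√(k·m) = 2√(1750 × 5.89) = 203.1 N·s/m, so ζ = c/c_c = 71.1/203.1 = 0.3502.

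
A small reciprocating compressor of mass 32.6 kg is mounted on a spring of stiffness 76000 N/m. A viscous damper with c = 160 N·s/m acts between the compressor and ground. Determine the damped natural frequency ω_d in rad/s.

ω_n = √(k/m) = √(76000/32.6) = 48.28 rad/s.
Critical damping c_c = 2√(k·m) = 2√(76000 × 32.6) = 3148 N·s/m, so ζ = c/c_c = 160/3148 = 0.05082.
ω_d = ω_n√(1 − ζ²) = 48.28 × √(1 − 0.00258) = 48.22 rad/s.

48.2 rad/s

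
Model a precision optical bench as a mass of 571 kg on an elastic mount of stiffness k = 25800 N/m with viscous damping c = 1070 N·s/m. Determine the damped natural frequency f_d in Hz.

ω_n = √(k/m) = √(25800/571) = 6.722 rad/s.
Critical damping c_c = 2√(k·m) = 2√(25800 × 571) = 7676 N·s/m, so ζ = c/c_c = 1070/7676 = 0.1394.
ω_d = ω_n√(1 − ζ²) = 6.722 × √(1 − 0.0194) = 6.656 rad/s.
f_d = ω_d/(2π) = 1.059 Hz.

1.06 Hz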